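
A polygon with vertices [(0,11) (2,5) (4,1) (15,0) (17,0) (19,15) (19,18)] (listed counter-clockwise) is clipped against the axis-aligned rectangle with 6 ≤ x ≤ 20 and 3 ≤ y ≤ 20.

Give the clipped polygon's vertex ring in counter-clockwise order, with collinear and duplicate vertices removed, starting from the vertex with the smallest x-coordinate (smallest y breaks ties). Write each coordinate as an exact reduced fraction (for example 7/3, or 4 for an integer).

1. After x ≥ 6: [(6,251/19) (6,9/11) (15,0) (17,0) (19,15) (19,18)]
2. After x ≤ 20: [(6,251/19) (6,9/11) (15,0) (17,0) (19,15) (19,18)]
3. After y ≥ 3: [(6,251/19) (6,3) (87/5,3) (19,15) (19,18)]
4. After y ≤ 20: [(6,251/19) (6,3) (87/5,3) (19,15) (19,18)]
5. Canonical ring: [(6,3) (87/5,3) (19,15) (19,18) (6,251/19)]

Clipped polygon: [(6,3) (87/5,3) (19,15) (19,18) (6,251/19)]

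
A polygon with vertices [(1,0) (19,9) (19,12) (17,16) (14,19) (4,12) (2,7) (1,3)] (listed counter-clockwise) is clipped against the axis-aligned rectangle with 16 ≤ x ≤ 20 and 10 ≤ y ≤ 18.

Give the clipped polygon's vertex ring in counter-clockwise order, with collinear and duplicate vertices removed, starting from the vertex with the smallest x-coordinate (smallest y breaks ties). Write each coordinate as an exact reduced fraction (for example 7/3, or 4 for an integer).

1. After x ≥ 16: [(16,15/2) (19,9) (19,12) (17,16) (16,17)]
2. After x ≤ 20: [(16,15/2) (19,9) (19,12) (17,16) (16,17)]
3. After y ≥ 10: [(16,10) (19,10) (19,12) (17,16) (16,17)]
4. After y ≤ 18: [(16,10) (19,10) (19,12) (17,16) (16,17)]
5. Canonical ring: [(16,10) (19,10) (19,12) (17,16) (16,17)]

Clipped polygon: [(16,10) (19,10) (19,12) (17,16) (16,17)]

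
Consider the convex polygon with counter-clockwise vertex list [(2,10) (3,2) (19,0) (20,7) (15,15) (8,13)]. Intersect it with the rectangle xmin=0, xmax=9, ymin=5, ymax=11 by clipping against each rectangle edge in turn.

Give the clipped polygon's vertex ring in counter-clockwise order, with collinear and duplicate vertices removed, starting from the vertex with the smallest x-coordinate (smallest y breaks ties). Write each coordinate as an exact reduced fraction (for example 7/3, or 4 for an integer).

1. After x ≥ 0: [(2,10) (3,2) (19,0) (20,7) (15,15) (8,13)]
2. After x ≤ 9: [(2,10) (3,2) (9,5/4) (9,93/7) (8,13)]
3. After y ≥ 5: [(2,10) (21/8,5) (9,5) (9,93/7) (8,13)]
4. After y ≤ 11: [(4,11) (2,10) (21/8,5) (9,5) (9,11)]
5. Canonical ring: [(2,10) (21/8,5) (9,5) (9,11) (4,11)]

Clipped polygon: [(2,10) (21/8,5) (9,5) (9,11) (4,11)]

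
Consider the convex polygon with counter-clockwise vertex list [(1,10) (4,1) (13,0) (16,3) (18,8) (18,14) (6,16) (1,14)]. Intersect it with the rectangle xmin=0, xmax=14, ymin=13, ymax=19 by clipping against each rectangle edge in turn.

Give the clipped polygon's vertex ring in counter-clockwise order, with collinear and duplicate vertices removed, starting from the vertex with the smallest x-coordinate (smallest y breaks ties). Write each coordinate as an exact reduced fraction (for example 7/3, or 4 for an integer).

1. After x ≥ 0: [(1,10) (4,1) (13,0) (16,3) (18,8) (18,14) (6,16) (1,14)]
2. After x ≤ 14: [(1,10) (4,1) (13,0) (14,1) (14,44/3) (6,16) (1,14)]
3. After y ≥ 13: [(1,13) (14,13) (14,44/3) (6,16) (1,14)]
4. After y ≤ 19: [(1,13) (14,13) (14,44/3) (6,16) (1,14)]
5. Canonical ring: [(1,13) (14,13) (14,44/3) (6,16) (1,14)]

Clipped polygon: [(1,13) (14,13) (14,44/3) (6,16) (1,14)]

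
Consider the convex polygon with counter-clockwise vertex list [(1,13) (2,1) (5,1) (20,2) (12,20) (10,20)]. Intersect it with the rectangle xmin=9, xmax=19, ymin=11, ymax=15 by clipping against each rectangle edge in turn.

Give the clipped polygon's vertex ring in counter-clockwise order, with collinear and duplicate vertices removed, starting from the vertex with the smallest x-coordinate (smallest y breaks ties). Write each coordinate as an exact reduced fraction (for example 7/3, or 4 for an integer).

1. After x ≥ 9: [(9,173/9) (9,19/15) (20,2) (12,20) (10,20)]
2. After x ≤ 19: [(9,173/9) (9,19/15) (19,29/15) (19,17/4) (12,20) (10,20)]
3. After y ≥ 11: [(9,173/9) (9,11) (16,11) (12,20) (10,20)]
4. After y ≤ 15: [(9,15) (9,11) (16,11) (128/9,15)]
5. Canonical ring: [(9,11) (16,11) (128/9,15) (9,15)]

Clipped polygon: [(9,11) (16,11) (128/9,15) (9,15)]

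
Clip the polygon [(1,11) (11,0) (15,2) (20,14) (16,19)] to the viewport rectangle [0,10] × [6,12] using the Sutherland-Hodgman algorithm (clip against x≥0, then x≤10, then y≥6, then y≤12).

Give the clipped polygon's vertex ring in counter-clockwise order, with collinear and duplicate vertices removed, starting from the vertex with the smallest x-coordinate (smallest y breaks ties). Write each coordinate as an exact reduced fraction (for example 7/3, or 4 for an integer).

Clipped polygon: [(1,11) (61/11,6) (10,6) (10,12) (23/8,12)]

1. After x ≥ 0: [(1,11) (11,0) (15,2) (20,14) (16,19)]
2. After x ≤ 10: [(10,79/5) (1,11) (10,11/10)]
3. After y ≥ 6: [(10,6) (10,79/5) (1,11) (61/11,6)]
4. After y ≤ 12: [(10,6) (10,12) (23/8,12) (1,11) (61/11,6)]
5. Canonical ring: [(1,11) (61/11,6) (10,6) (10,12) (23/8,12)]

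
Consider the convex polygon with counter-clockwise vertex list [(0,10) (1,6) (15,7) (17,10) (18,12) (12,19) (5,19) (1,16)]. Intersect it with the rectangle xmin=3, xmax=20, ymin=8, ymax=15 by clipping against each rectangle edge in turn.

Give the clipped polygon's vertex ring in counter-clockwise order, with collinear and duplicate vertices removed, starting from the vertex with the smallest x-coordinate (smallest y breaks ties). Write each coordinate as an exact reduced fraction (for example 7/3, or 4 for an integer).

1. After x ≥ 3: [(3,43/7) (15,7) (17,10) (18,12) (12,19) (5,19) (3,35/2)]
2. After x ≤ 20: [(3,43/7) (15,7) (17,10) (18,12) (12,19) (5,19) (3,35/2)]
3. After y ≥ 8: [(3,8) (47/3,8) (17,10) (18,12) (12,19) (5,19) (3,35/2)]
4. After y ≤ 15: [(3,15) (3,8) (47/3,8) (17,10) (18,12) (108/7,15)]
5. Canonical ring: [(3,8) (47/3,8) (17,10) (18,12) (108/7,15) (3,15)]

Clipped polygon: [(3,8) (47/3,8) (17,10) (18,12) (108/7,15) (3,15)]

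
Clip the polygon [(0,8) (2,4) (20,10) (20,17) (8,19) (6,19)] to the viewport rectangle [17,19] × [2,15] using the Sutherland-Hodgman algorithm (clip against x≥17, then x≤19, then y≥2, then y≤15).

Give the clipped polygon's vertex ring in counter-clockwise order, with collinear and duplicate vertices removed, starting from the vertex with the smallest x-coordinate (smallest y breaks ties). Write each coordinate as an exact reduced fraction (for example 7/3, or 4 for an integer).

Clipped polygon: [(17,9) (19,29/3) (19,15) (17,15)]

1. After x ≥ 17: [(17,9) (20,10) (20,17) (17,35/2)]
2. After x ≤ 19: [(17,9) (19,29/3) (19,103/6) (17,35/2)]
3. After y ≥ 2: [(17,9) (19,29/3) (19,103/6) (17,35/2)]
4. After y ≤ 15: [(17,15) (17,9) (19,29/3) (19,15)]
5. Canonical ring: [(17,9) (19,29/3) (19,15) (17,15)]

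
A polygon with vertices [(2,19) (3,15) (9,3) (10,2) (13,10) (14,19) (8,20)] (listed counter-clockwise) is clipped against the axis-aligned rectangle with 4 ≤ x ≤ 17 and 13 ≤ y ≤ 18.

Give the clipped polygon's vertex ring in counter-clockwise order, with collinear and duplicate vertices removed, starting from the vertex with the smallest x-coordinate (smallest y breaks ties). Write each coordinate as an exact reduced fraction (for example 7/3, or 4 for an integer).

1. After x ≥ 4: [(4,58/3) (4,13) (9,3) (10,2) (13,10) (14,19) (8,20)]
2. After x ≤ 17: [(4,58/3) (4,13) (9,3) (10,2) (13,10) (14,19) (8,20)]
3. After y ≥ 13: [(4,58/3) (4,13) (4,13) (40/3,13) (14,19) (8,20)]
4. After y ≤ 18: [(4,18) (4,13) (4,13) (40/3,13) (125/9,18)]
5. Canonical ring: [(4,13) (40/3,13) (125/9,18) (4,18)]

Clipped polygon: [(4,13) (40/3,13) (125/9,18) (4,18)]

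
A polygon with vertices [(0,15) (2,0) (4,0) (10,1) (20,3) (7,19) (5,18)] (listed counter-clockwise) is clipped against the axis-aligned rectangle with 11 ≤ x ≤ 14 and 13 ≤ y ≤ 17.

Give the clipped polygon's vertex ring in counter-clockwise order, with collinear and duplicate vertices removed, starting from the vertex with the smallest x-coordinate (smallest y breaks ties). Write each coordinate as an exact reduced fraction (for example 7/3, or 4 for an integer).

1. After x ≥ 11: [(11,6/5) (20,3) (11,183/13)]
2. After x ≤ 14: [(11,6/5) (14,9/5) (14,135/13) (11,183/13)]
3. After y ≥ 13: [(11,13) (95/8,13) (11,183/13)]
4. After y ≤ 17: [(11,13) (95/8,13) (11,183/13)]
5. Canonical ring: [(11,13) (95/8,13) (11,183/13)]

Clipped polygon: [(11,13) (95/8,13) (11,183/13)]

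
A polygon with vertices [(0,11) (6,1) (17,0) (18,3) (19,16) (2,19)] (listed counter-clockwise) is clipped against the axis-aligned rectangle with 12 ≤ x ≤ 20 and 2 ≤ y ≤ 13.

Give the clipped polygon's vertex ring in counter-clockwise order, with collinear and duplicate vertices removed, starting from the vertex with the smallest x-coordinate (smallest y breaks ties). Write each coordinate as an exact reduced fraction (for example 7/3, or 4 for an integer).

Clipped polygon: [(12,2) (53/3,2) (18,3) (244/13,13) (12,13)]

1. After x ≥ 12: [(12,5/11) (17,0) (18,3) (19,16) (12,293/17)]
2. After x ≤ 20: [(12,5/11) (17,0) (18,3) (19,16) (12,293/17)]
3. After y ≥ 2: [(12,2) (53/3,2) (18,3) (19,16) (12,293/17)]
4. After y ≤ 13: [(12,13) (12,2) (53/3,2) (18,3) (244/13,13)]
5. Canonical ring: [(12,2) (53/3,2) (18,3) (244/13,13) (12,13)]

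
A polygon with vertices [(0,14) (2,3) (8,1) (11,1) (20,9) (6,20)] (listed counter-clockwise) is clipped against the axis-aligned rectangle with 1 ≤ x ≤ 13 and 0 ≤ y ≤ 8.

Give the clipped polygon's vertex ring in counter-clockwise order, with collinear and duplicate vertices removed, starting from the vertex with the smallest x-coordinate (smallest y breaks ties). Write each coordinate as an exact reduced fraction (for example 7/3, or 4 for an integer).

Clipped polygon: [(12/11,8) (2,3) (8,1) (11,1) (13,25/9) (13,8)]

1. After x ≥ 1: [(1,15) (1,17/2) (2,3) (8,1) (11,1) (20,9) (6,20)]
2. After x ≤ 13: [(1,15) (1,17/2) (2,3) (8,1) (11,1) (13,25/9) (13,29/2) (6,20)]
3. After y ≥ 0: [(1,15) (1,17/2) (2,3) (8,1) (11,1) (13,25/9) (13,29/2) (6,20)]
4. After y ≤ 8: [(12/11,8) (2,3) (8,1) (11,1) (13,25/9) (13,8)]
5. Canonical ring: [(12/11,8) (2,3) (8,1) (11,1) (13,25/9) (13,8)]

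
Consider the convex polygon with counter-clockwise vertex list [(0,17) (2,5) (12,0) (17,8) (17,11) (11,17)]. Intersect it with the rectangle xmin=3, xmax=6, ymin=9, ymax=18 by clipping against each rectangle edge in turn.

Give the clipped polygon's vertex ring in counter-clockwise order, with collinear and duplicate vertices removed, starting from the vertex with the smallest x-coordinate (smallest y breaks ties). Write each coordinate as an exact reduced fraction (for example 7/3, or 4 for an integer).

1. After x ≥ 3: [(3,17) (3,9/2) (12,0) (17,8) (17,11) (11,17)]
2. After x ≤ 6: [(6,17) (3,17) (3,9/2) (6,3)]
3. After y ≥ 9: [(6,9) (6,17) (3,17) (3,9)]
4. After y ≤ 18: [(6,9) (6,17) (3,17) (3,9)]
5. Canonical ring: [(3,9) (6,9) (6,17) (3,17)]

Clipped polygon: [(3,9) (6,9) (6,17) (3,17)]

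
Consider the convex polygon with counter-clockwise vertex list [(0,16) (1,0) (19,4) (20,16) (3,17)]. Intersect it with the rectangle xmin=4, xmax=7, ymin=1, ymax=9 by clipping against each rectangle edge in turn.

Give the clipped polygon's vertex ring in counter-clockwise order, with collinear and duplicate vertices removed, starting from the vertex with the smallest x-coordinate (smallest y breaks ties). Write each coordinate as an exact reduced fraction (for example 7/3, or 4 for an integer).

Clipped polygon: [(4,1) (11/2,1) (7,4/3) (7,9) (4,9)]

1. After x ≥ 4: [(4,2/3) (19,4) (20,16) (4,288/17)]
2. After x ≤ 7: [(4,2/3) (7,4/3) (7,285/17) (4,288/17)]
3. After y ≥ 1: [(4,1) (11/2,1) (7,4/3) (7,285/17) (4,288/17)]
4. After y ≤ 9: [(4,9) (4,1) (11/2,1) (7,4/3) (7,9)]
5. Canonical ring: [(4,1) (11/2,1) (7,4/3) (7,9) (4,9)]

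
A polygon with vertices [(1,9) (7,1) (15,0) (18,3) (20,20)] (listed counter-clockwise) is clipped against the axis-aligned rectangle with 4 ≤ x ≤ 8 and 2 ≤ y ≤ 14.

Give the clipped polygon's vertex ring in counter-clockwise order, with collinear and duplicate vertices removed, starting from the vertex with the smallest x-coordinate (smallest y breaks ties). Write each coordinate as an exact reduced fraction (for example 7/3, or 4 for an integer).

Clipped polygon: [(4,5) (25/4,2) (8,2) (8,248/19) (4,204/19)]

1. After x ≥ 4: [(4,204/19) (4,5) (7,1) (15,0) (18,3) (20,20)]
2. After x ≤ 8: [(8,248/19) (4,204/19) (4,5) (7,1) (8,7/8)]
3. After y ≥ 2: [(8,2) (8,248/19) (4,204/19) (4,5) (25/4,2)]
4. After y ≤ 14: [(8,2) (8,248/19) (4,204/19) (4,5) (25/4,2)]
5. Canonical ring: [(4,5) (25/4,2) (8,2) (8,248/19) (4,204/19)]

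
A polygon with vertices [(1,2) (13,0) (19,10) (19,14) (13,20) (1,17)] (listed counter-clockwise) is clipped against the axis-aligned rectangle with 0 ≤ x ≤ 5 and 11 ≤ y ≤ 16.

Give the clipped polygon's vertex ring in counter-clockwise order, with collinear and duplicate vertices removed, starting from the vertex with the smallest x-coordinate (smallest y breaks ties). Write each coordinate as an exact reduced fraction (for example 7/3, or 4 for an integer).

Clipped polygon: [(1,11) (5,11) (5,16) (1,16)]

1. After x ≥ 0: [(1,2) (13,0) (19,10) (19,14) (13,20) (1,17)]
2. After x ≤ 5: [(1,2) (5,4/3) (5,18) (1,17)]
3. After y ≥ 11: [(1,11) (5,11) (5,18) (1,17)]
4. After y ≤ 16: [(1,16) (1,11) (5,11) (5,16)]
5. Canonical ring: [(1,11) (5,11) (5,16) (1,16)]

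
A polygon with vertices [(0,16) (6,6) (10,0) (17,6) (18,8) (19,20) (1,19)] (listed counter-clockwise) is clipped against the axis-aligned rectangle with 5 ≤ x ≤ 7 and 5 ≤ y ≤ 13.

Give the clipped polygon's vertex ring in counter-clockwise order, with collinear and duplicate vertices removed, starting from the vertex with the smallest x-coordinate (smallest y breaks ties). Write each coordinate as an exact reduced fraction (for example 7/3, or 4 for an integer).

1. After x ≥ 5: [(5,23/3) (6,6) (10,0) (17,6) (18,8) (19,20) (5,173/9)]
2. After x ≤ 7: [(5,23/3) (6,6) (7,9/2) (7,58/3) (5,173/9)]
3. After y ≥ 5: [(5,23/3) (6,6) (20/3,5) (7,5) (7,58/3) (5,173/9)]
4. After y ≤ 13: [(5,13) (5,23/3) (6,6) (20/3,5) (7,5) (7,13)]
5. Canonical ring: [(5,23/3) (6,6) (20/3,5) (7,5) (7,13) (5,13)]

Clipped polygon: [(5,23/3) (6,6) (20/3,5) (7,5) (7,13) (5,13)]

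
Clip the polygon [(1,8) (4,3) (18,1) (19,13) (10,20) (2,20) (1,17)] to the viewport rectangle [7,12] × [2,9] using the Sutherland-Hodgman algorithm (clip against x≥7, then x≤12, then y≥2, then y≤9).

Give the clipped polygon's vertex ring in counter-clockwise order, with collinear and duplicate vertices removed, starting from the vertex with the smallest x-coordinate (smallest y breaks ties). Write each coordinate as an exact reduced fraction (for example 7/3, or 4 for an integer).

Clipped polygon: [(7,18/7) (11,2) (12,2) (12,9) (7,9)]

1. After x ≥ 7: [(7,18/7) (18,1) (19,13) (10,20) (7,20)]
2. After x ≤ 12: [(7,18/7) (12,13/7) (12,166/9) (10,20) (7,20)]
3. After y ≥ 2: [(7,18/7) (11,2) (12,2) (12,166/9) (10,20) (7,20)]
4. After y ≤ 9: [(7,9) (7,18/7) (11,2) (12,2) (12,9)]
5. Canonical ring: [(7,18/7) (11,2) (12,2) (12,9) (7,9)]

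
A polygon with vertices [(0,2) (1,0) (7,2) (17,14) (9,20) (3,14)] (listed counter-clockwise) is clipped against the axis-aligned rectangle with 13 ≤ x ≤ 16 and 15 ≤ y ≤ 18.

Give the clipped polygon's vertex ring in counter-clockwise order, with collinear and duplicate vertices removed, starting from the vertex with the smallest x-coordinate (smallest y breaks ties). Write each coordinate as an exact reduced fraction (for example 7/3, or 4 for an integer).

Clipped polygon: [(13,15) (47/3,15) (13,17)]

1. After x ≥ 13: [(13,46/5) (17,14) (13,17)]
2. After x ≤ 16: [(13,46/5) (16,64/5) (16,59/4) (13,17)]
3. After y ≥ 15: [(13,15) (47/3,15) (13,17)]
4. After y ≤ 18: [(13,15) (47/3,15) (13,17)]
5. Canonical ring: [(13,15) (47/3,15) (13,17)]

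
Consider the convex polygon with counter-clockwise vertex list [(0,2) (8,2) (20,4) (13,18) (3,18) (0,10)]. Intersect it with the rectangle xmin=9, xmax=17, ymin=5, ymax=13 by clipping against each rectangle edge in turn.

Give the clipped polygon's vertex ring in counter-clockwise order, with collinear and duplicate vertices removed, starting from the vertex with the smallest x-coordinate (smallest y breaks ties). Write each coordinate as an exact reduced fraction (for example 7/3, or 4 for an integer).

1. After x ≥ 9: [(9,13/6) (20,4) (13,18) (9,18)]
2. After x ≤ 17: [(9,13/6) (17,7/2) (17,10) (13,18) (9,18)]
3. After y ≥ 5: [(9,5) (17,5) (17,10) (13,18) (9,18)]
4. After y ≤ 13: [(9,13) (9,5) (17,5) (17,10) (31/2,13)]
5. Canonical ring: [(9,5) (17,5) (17,10) (31/2,13) (9,13)]

Clipped polygon: [(9,5) (17,5) (17,10) (31/2,13) (9,13)]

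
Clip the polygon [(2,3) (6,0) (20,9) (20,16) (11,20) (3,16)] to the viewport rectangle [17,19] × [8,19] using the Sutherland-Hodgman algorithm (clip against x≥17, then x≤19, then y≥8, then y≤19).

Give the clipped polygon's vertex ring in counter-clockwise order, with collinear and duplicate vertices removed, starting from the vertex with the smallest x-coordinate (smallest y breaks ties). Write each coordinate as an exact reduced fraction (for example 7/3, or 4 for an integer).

1. After x ≥ 17: [(17,99/14) (20,9) (20,16) (17,52/3)]
2. After x ≤ 19: [(17,99/14) (19,117/14) (19,148/9) (17,52/3)]
3. After y ≥ 8: [(17,8) (166/9,8) (19,117/14) (19,148/9) (17,52/3)]
4. After y ≤ 19: [(17,8) (166/9,8) (19,117/14) (19,148/9) (17,52/3)]
5. Canonical ring: [(17,8) (166/9,8) (19,117/14) (19,148/9) (17,52/3)]

Clipped polygon: [(17,8) (166/9,8) (19,117/14) (19,148/9) (17,52/3)]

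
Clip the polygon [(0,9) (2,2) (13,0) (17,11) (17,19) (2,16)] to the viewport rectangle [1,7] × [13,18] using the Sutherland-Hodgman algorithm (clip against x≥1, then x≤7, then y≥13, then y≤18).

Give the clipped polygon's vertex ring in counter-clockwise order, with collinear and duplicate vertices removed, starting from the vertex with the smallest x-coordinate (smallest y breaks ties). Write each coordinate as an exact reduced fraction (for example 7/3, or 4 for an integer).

Clipped polygon: [(8/7,13) (7,13) (7,17) (2,16)]

1. After x ≥ 1: [(1,25/2) (1,11/2) (2,2) (13,0) (17,11) (17,19) (2,16)]
2. After x ≤ 7: [(1,25/2) (1,11/2) (2,2) (7,12/11) (7,17) (2,16)]
3. After y ≥ 13: [(8/7,13) (7,13) (7,17) (2,16)]
4. After y ≤ 18: [(8/7,13) (7,13) (7,17) (2,16)]
5. Canonical ring: [(8/7,13) (7,13) (7,17) (2,16)]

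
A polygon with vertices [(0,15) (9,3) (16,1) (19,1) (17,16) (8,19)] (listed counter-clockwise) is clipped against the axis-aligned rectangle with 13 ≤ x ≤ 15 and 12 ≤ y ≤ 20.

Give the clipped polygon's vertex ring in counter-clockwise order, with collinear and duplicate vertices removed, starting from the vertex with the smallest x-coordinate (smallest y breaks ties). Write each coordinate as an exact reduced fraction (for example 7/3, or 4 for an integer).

1. After x ≥ 13: [(13,13/7) (16,1) (19,1) (17,16) (13,52/3)]
2. After x ≤ 15: [(13,13/7) (15,9/7) (15,50/3) (13,52/3)]
3. After y ≥ 12: [(13,12) (15,12) (15,50/3) (13,52/3)]
4. After y ≤ 20: [(13,12) (15,12) (15,50/3) (13,52/3)]
5. Canonical ring: [(13,12) (15,12) (15,50/3) (13,52/3)]

Clipped polygon: [(13,12) (15,12) (15,50/3) (13,52/3)]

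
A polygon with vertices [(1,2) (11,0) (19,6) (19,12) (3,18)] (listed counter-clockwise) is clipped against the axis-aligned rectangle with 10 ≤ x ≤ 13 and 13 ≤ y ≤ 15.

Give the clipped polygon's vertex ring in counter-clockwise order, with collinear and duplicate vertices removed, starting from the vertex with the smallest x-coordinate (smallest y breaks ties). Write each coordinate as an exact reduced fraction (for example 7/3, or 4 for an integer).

1. After x ≥ 10: [(10,1/5) (11,0) (19,6) (19,12) (10,123/8)]
2. After x ≤ 13: [(10,1/5) (11,0) (13,3/2) (13,57/4) (10,123/8)]
3. After y ≥ 13: [(10,13) (13,13) (13,57/4) (10,123/8)]
4. After y ≤ 15: [(10,15) (10,13) (13,13) (13,57/4) (11,15)]
5. Canonical ring: [(10,13) (13,13) (13,57/4) (11,15) (10,15)]

Clipped polygon: [(10,13) (13,13) (13,57/4) (11,15) (10,15)]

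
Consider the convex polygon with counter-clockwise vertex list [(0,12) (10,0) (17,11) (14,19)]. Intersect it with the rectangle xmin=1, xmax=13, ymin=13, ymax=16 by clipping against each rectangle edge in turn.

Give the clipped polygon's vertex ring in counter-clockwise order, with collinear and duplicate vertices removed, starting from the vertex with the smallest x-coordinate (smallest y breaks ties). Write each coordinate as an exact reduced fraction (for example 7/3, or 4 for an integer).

Clipped polygon: [(2,13) (13,13) (13,16) (8,16)]

1. After x ≥ 1: [(1,25/2) (1,54/5) (10,0) (17,11) (14,19)]
2. After x ≤ 13: [(13,37/2) (1,25/2) (1,54/5) (10,0) (13,33/7)]
3. After y ≥ 13: [(13,13) (13,37/2) (2,13)]
4. After y ≤ 16: [(13,13) (13,16) (8,16) (2,13)]
5. Canonical ring: [(2,13) (13,13) (13,16) (8,16)]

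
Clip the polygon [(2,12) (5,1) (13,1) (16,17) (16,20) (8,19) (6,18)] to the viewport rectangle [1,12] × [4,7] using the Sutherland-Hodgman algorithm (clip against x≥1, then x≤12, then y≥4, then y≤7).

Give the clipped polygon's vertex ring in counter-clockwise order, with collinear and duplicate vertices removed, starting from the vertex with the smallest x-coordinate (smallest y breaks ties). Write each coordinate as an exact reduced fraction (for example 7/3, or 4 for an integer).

1. After x ≥ 1: [(2,12) (5,1) (13,1) (16,17) (16,20) (8,19) (6,18)]
2. After x ≤ 12: [(2,12) (5,1) (12,1) (12,39/2) (8,19) (6,18)]
3. After y ≥ 4: [(2,12) (46/11,4) (12,4) (12,39/2) (8,19) (6,18)]
4. After y ≤ 7: [(37/11,7) (46/11,4) (12,4) (12,7)]
5. Canonical ring: [(37/11,7) (46/11,4) (12,4) (12,7)]

Clipped polygon: [(37/11,7) (46/11,4) (12,4) (12,7)]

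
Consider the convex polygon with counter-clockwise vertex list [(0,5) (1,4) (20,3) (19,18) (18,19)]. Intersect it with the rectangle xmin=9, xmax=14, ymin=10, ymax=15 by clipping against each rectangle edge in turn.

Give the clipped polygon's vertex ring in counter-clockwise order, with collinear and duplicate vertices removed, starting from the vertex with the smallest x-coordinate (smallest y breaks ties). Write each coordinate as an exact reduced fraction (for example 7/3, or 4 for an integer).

Clipped polygon: [(9,10) (14,10) (14,15) (90/7,15) (9,12)]

1. After x ≥ 9: [(9,12) (9,68/19) (20,3) (19,18) (18,19)]
2. After x ≤ 14: [(14,143/9) (9,12) (9,68/19) (14,63/19)]
3. After y ≥ 10: [(14,10) (14,143/9) (9,12) (9,10)]
4. After y ≤ 15: [(14,10) (14,15) (90/7,15) (9,12) (9,10)]
5. Canonical ring: [(9,10) (14,10) (14,15) (90/7,15) (9,12)]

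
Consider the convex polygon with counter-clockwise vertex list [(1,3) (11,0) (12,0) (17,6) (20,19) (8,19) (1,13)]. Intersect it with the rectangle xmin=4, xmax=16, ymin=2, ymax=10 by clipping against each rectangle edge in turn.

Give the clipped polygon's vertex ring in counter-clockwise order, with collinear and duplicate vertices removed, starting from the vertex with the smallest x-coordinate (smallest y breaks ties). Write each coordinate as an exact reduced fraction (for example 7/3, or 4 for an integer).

Clipped polygon: [(4,21/10) (13/3,2) (41/3,2) (16,24/5) (16,10) (4,10)]

1. After x ≥ 4: [(4,21/10) (11,0) (12,0) (17,6) (20,19) (8,19) (4,109/7)]
2. After x ≤ 16: [(4,21/10) (11,0) (12,0) (16,24/5) (16,19) (8,19) (4,109/7)]
3. After y ≥ 2: [(4,21/10) (13/3,2) (41/3,2) (16,24/5) (16,19) (8,19) (4,109/7)]
4. After y ≤ 10: [(4,10) (4,21/10) (13/3,2) (41/3,2) (16,24/5) (16,10)]
5. Canonical ring: [(4,21/10) (13/3,2) (41/3,2) (16,24/5) (16,10) (4,10)]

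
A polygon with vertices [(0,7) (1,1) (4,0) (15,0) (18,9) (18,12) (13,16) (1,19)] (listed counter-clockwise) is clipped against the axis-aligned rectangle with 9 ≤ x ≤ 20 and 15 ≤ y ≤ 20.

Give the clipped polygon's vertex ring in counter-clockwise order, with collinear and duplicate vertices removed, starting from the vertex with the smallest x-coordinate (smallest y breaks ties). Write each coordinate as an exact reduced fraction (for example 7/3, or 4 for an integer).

Clipped polygon: [(9,15) (57/4,15) (13,16) (9,17)]

1. After x ≥ 9: [(9,0) (15,0) (18,9) (18,12) (13,16) (9,17)]
2. After x ≤ 20: [(9,0) (15,0) (18,9) (18,12) (13,16) (9,17)]
3. After y ≥ 15: [(9,15) (57/4,15) (13,16) (9,17)]
4. After y ≤ 20: [(9,15) (57/4,15) (13,16) (9,17)]
5. Canonical ring: [(9,15) (57/4,15) (13,16) (9,17)]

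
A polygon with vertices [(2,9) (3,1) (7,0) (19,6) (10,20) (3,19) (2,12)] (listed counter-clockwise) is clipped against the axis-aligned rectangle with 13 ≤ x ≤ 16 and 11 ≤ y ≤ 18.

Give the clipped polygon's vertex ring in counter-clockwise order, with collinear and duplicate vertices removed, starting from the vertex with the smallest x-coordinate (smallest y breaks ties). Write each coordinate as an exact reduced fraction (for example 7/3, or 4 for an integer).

1. After x ≥ 13: [(13,3) (19,6) (13,46/3)]
2. After x ≤ 16: [(13,3) (16,9/2) (16,32/3) (13,46/3)]
3. After y ≥ 11: [(13,11) (221/14,11) (13,46/3)]
4. After y ≤ 18: [(13,11) (221/14,11) (13,46/3)]
5. Canonical ring: [(13,11) (221/14,11) (13,46/3)]

Clipped polygon: [(13,11) (221/14,11) (13,46/3)]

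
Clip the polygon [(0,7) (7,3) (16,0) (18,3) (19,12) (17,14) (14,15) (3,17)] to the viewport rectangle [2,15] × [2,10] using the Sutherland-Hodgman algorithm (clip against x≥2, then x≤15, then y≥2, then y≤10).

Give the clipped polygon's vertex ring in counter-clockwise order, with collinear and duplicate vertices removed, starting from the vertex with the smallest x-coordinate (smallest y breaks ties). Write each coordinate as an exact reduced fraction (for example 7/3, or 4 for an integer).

Clipped polygon: [(2,41/7) (7,3) (10,2) (15,2) (15,10) (2,10)]

1. After x ≥ 2: [(2,41/3) (2,41/7) (7,3) (16,0) (18,3) (19,12) (17,14) (14,15) (3,17)]
2. After x ≤ 15: [(2,41/3) (2,41/7) (7,3) (15,1/3) (15,44/3) (14,15) (3,17)]
3. After y ≥ 2: [(2,41/3) (2,41/7) (7,3) (10,2) (15,2) (15,44/3) (14,15) (3,17)]
4. After y ≤ 10: [(2,10) (2,41/7) (7,3) (10,2) (15,2) (15,10)]
5. Canonical ring: [(2,41/7) (7,3) (10,2) (15,2) (15,10) (2,10)]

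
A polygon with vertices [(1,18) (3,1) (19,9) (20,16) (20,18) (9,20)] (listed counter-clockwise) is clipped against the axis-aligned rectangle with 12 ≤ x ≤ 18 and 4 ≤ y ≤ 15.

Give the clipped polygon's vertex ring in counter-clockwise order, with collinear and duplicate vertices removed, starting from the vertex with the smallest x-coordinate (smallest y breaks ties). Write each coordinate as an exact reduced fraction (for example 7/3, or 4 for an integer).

1. After x ≥ 12: [(12,11/2) (19,9) (20,16) (20,18) (12,214/11)]
2. After x ≤ 18: [(12,11/2) (18,17/2) (18,202/11) (12,214/11)]
3. After y ≥ 4: [(12,11/2) (18,17/2) (18,202/11) (12,214/11)]
4. After y ≤ 15: [(12,15) (12,11/2) (18,17/2) (18,15)]
5. Canonical ring: [(12,11/2) (18,17/2) (18,15) (12,15)]

Clipped polygon: [(12,11/2) (18,17/2) (18,15) (12,15)]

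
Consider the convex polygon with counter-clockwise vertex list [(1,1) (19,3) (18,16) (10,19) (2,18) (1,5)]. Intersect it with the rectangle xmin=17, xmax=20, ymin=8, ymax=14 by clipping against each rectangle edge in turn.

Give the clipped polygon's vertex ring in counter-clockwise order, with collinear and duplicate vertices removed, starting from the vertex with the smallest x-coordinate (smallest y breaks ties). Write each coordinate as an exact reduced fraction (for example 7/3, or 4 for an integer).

1. After x ≥ 17: [(17,25/9) (19,3) (18,16) (17,131/8)]
2. After x ≤ 20: [(17,25/9) (19,3) (18,16) (17,131/8)]
3. After y ≥ 8: [(17,8) (242/13,8) (18,16) (17,131/8)]
4. After y ≤ 14: [(17,14) (17,8) (242/13,8) (236/13,14)]
5. Canonical ring: [(17,8) (242/13,8) (236/13,14) (17,14)]

Clipped polygon: [(17,8) (242/13,8) (236/13,14) (17,14)]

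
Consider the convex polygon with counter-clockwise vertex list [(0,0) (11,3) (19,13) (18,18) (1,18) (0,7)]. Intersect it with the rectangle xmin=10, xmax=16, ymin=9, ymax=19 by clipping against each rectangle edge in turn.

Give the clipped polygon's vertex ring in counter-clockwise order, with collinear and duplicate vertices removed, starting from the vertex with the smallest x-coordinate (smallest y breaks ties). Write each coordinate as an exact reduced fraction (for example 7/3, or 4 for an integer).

1. After x ≥ 10: [(10,30/11) (11,3) (19,13) (18,18) (10,18)]
2. After x ≤ 16: [(10,30/11) (11,3) (16,37/4) (16,18) (10,18)]
3. After y ≥ 9: [(10,9) (79/5,9) (16,37/4) (16,18) (10,18)]
4. After y ≤ 19: [(10,9) (79/5,9) (16,37/4) (16,18) (10,18)]
5. Canonical ring: [(10,9) (79/5,9) (16,37/4) (16,18) (10,18)]

Clipped polygon: [(10,9) (79/5,9) (16,37/4) (16,18) (10,18)]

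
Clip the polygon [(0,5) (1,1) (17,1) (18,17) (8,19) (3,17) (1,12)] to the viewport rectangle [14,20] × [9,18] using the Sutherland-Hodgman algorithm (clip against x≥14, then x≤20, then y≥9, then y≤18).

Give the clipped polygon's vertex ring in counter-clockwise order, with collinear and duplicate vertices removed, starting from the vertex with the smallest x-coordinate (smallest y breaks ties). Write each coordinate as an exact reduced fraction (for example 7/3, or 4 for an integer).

Clipped polygon: [(14,9) (35/2,9) (18,17) (14,89/5)]

1. After x ≥ 14: [(14,1) (17,1) (18,17) (14,89/5)]
2. After x ≤ 20: [(14,1) (17,1) (18,17) (14,89/5)]
3. After y ≥ 9: [(14,9) (35/2,9) (18,17) (14,89/5)]
4. After y ≤ 18: [(14,9) (35/2,9) (18,17) (14,89/5)]
5. Canonical ring: [(14,9) (35/2,9) (18,17) (14,89/5)]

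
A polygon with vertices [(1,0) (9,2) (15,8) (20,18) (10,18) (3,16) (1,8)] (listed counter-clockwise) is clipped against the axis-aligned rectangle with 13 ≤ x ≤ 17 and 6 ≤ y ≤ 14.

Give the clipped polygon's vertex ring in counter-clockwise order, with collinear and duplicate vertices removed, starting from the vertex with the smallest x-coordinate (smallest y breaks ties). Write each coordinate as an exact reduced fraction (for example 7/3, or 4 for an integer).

Clipped polygon: [(13,6) (15,8) (17,12) (17,14) (13,14)]

1. After x ≥ 13: [(13,6) (15,8) (20,18) (13,18)]
2. After x ≤ 17: [(13,6) (15,8) (17,12) (17,18) (13,18)]
3. After y ≥ 6: [(13,6) (15,8) (17,12) (17,18) (13,18)]
4. After y ≤ 14: [(13,14) (13,6) (15,8) (17,12) (17,14)]
5. Canonical ring: [(13,6) (15,8) (17,12) (17,14) (13,14)]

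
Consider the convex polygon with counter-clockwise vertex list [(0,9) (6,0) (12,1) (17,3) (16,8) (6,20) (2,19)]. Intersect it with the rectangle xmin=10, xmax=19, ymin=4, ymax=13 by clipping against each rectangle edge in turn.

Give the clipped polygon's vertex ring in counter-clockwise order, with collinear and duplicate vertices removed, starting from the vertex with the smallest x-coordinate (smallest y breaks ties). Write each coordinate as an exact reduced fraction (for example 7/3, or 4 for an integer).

1. After x ≥ 10: [(10,2/3) (12,1) (17,3) (16,8) (10,76/5)]
2. After x ≤ 19: [(10,2/3) (12,1) (17,3) (16,8) (10,76/5)]
3. After y ≥ 4: [(10,4) (84/5,4) (16,8) (10,76/5)]
4. After y ≤ 13: [(10,13) (10,4) (84/5,4) (16,8) (71/6,13)]
5. Canonical ring: [(10,4) (84/5,4) (16,8) (71/6,13) (10,13)]

Clipped polygon: [(10,4) (84/5,4) (16,8) (71/6,13) (10,13)]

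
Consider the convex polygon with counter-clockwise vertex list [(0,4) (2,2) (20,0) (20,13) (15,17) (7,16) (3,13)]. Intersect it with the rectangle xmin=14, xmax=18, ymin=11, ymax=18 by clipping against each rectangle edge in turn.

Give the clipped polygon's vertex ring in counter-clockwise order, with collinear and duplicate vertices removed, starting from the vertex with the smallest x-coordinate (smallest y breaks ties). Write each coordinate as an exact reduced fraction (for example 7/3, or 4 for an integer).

1. After x ≥ 14: [(14,2/3) (20,0) (20,13) (15,17) (14,135/8)]
2. After x ≤ 18: [(14,2/3) (18,2/9) (18,73/5) (15,17) (14,135/8)]
3. After y ≥ 11: [(14,11) (18,11) (18,73/5) (15,17) (14,135/8)]
4. After y ≤ 18: [(14,11) (18,11) (18,73/5) (15,17) (14,135/8)]
5. Canonical ring: [(14,11) (18,11) (18,73/5) (15,17) (14,135/8)]

Clipped polygon: [(14,11) (18,11) (18,73/5) (15,17) (14,135/8)]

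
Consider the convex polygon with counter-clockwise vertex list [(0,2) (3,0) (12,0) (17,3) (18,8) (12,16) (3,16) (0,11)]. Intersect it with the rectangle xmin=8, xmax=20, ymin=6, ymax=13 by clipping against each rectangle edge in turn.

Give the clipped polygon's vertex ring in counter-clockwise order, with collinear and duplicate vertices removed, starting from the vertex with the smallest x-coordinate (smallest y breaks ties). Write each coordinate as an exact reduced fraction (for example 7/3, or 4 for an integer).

Clipped polygon: [(8,6) (88/5,6) (18,8) (57/4,13) (8,13)]

1. After x ≥ 8: [(8,0) (12,0) (17,3) (18,8) (12,16) (8,16)]
2. After x ≤ 20: [(8,0) (12,0) (17,3) (18,8) (12,16) (8,16)]
3. After y ≥ 6: [(8,6) (88/5,6) (18,8) (12,16) (8,16)]
4. After y ≤ 13: [(8,13) (8,6) (88/5,6) (18,8) (57/4,13)]
5. Canonical ring: [(8,6) (88/5,6) (18,8) (57/4,13) (8,13)]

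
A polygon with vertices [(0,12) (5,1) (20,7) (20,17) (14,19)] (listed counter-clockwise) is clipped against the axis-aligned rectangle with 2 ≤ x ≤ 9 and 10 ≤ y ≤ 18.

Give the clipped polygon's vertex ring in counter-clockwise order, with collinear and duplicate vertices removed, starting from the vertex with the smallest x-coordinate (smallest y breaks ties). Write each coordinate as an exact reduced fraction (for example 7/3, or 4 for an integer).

1. After x ≥ 2: [(2,13) (2,38/5) (5,1) (20,7) (20,17) (14,19)]
2. After x ≤ 9: [(9,33/2) (2,13) (2,38/5) (5,1) (9,13/5)]
3. After y ≥ 10: [(9,10) (9,33/2) (2,13) (2,10)]
4. After y ≤ 18: [(9,10) (9,33/2) (2,13) (2,10)]
5. Canonical ring: [(2,10) (9,10) (9,33/2) (2,13)]

Clipped polygon: [(2,10) (9,10) (9,33/2) (2,13)]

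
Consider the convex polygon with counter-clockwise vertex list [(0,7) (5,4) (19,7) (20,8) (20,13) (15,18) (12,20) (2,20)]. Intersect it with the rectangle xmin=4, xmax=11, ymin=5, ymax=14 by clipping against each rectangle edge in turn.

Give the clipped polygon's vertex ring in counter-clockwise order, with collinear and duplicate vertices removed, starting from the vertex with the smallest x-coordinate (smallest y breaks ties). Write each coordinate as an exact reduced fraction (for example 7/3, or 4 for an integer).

1. After x ≥ 4: [(4,23/5) (5,4) (19,7) (20,8) (20,13) (15,18) (12,20) (4,20)]
2. After x ≤ 11: [(4,23/5) (5,4) (11,37/7) (11,20) (4,20)]
3. After y ≥ 5: [(4,5) (29/3,5) (11,37/7) (11,20) (4,20)]
4. After y ≤ 14: [(4,14) (4,5) (29/3,5) (11,37/7) (11,14)]
5. Canonical ring: [(4,5) (29/3,5) (11,37/7) (11,14) (4,14)]

Clipped polygon: [(4,5) (29/3,5) (11,37/7) (11,14) (4,14)]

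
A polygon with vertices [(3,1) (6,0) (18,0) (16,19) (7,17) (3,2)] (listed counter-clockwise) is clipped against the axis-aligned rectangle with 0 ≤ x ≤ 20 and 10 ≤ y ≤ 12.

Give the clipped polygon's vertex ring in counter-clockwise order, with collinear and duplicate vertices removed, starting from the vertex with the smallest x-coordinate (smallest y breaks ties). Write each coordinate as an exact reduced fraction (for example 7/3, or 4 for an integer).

1. After x ≥ 0: [(3,1) (6,0) (18,0) (16,19) (7,17) (3,2)]
2. After x ≤ 20: [(3,1) (6,0) (18,0) (16,19) (7,17) (3,2)]
3. After y ≥ 10: [(322/19,10) (16,19) (7,17) (77/15,10)]
4. After y ≤ 12: [(322/19,10) (318/19,12) (17/3,12) (77/15,10)]
5. Canonical ring: [(77/15,10) (322/19,10) (318/19,12) (17/3,12)]

Clipped polygon: [(77/15,10) (322/19,10) (318/19,12) (17/3,12)]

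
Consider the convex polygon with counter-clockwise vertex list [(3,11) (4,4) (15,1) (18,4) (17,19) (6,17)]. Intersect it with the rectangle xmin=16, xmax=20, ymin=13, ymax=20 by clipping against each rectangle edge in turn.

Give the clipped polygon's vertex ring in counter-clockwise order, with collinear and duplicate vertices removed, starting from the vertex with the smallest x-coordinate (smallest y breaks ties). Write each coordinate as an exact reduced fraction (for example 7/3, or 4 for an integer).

Clipped polygon: [(16,13) (87/5,13) (17,19) (16,207/11)]

1. After x ≥ 16: [(16,2) (18,4) (17,19) (16,207/11)]
2. After x ≤ 20: [(16,2) (18,4) (17,19) (16,207/11)]
3. After y ≥ 13: [(16,13) (87/5,13) (17,19) (16,207/11)]
4. After y ≤ 20: [(16,13) (87/5,13) (17,19) (16,207/11)]
5. Canonical ring: [(16,13) (87/5,13) (17,19) (16,207/11)]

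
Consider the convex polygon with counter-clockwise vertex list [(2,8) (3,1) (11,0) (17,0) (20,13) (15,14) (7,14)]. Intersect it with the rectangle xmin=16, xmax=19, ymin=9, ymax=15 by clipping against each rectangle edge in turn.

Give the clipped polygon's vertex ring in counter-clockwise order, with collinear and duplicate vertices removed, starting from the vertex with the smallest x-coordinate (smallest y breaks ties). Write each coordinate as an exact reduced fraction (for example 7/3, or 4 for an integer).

1. After x ≥ 16: [(16,0) (17,0) (20,13) (16,69/5)]
2. After x ≤ 19: [(16,0) (17,0) (19,26/3) (19,66/5) (16,69/5)]
3. After y ≥ 9: [(16,9) (19,9) (19,66/5) (16,69/5)]
4. After y ≤ 15: [(16,9) (19,9) (19,66/5) (16,69/5)]
5. Canonical ring: [(16,9) (19,9) (19,66/5) (16,69/5)]

Clipped polygon: [(16,9) (19,9) (19,66/5) (16,69/5)]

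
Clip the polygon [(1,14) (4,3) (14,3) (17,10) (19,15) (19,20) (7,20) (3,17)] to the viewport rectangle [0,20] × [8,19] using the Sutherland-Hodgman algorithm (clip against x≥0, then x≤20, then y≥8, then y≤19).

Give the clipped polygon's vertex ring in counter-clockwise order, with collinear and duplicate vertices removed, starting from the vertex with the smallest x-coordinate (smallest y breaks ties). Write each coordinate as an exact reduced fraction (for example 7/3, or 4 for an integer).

Clipped polygon: [(1,14) (29/11,8) (113/7,8) (17,10) (19,15) (19,19) (17/3,19) (3,17)]

1. After x ≥ 0: [(1,14) (4,3) (14,3) (17,10) (19,15) (19,20) (7,20) (3,17)]
2. After x ≤ 20: [(1,14) (4,3) (14,3) (17,10) (19,15) (19,20) (7,20) (3,17)]
3. After y ≥ 8: [(1,14) (29/11,8) (113/7,8) (17,10) (19,15) (19,20) (7,20) (3,17)]
4. After y ≤ 19: [(1,14) (29/11,8) (113/7,8) (17,10) (19,15) (19,19) (17/3,19) (3,17)]
5. Canonical ring: [(1,14) (29/11,8) (113/7,8) (17,10) (19,15) (19,19) (17/3,19) (3,17)]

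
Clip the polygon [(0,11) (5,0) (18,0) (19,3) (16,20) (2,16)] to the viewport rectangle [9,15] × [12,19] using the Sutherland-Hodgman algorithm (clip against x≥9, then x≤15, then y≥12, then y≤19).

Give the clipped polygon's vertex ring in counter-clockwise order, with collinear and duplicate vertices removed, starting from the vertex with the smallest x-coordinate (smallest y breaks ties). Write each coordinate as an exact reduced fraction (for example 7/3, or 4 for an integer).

Clipped polygon: [(9,12) (15,12) (15,19) (25/2,19) (9,18)]

1. After x ≥ 9: [(9,0) (18,0) (19,3) (16,20) (9,18)]
2. After x ≤ 15: [(9,0) (15,0) (15,138/7) (9,18)]
3. After y ≥ 12: [(9,12) (15,12) (15,138/7) (9,18)]
4. After y ≤ 19: [(9,12) (15,12) (15,19) (25/2,19) (9,18)]
5. Canonical ring: [(9,12) (15,12) (15,19) (25/2,19) (9,18)]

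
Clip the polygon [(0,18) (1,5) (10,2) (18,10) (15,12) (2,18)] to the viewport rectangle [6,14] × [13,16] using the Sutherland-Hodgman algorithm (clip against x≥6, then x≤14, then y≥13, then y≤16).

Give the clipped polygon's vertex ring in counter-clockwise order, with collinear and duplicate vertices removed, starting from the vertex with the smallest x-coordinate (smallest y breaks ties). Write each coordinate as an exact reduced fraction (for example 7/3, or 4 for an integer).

Clipped polygon: [(6,13) (77/6,13) (19/3,16) (6,16)]

1. After x ≥ 6: [(6,10/3) (10,2) (18,10) (15,12) (6,210/13)]
2. After x ≤ 14: [(6,10/3) (10,2) (14,6) (14,162/13) (6,210/13)]
3. After y ≥ 13: [(6,13) (77/6,13) (6,210/13)]
4. After y ≤ 16: [(6,16) (6,13) (77/6,13) (19/3,16)]
5. Canonical ring: [(6,13) (77/6,13) (19/3,16) (6,16)]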